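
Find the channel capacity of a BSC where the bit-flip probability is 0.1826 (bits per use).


H(p) = -p*log2(p) - (1-p)*log2(1-p) = -0.1826*log2(0.1826) - 0.8174*log2(0.8174) = 0.447962 + 0.237770 = 0.6857. C = 1 - H(p) = 1 - 0.6857 = 0.3143

0.3143 bits


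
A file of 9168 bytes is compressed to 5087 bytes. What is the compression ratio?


Ratio = original / compressed = 9168 / 5087 = 1.8022

1.8022


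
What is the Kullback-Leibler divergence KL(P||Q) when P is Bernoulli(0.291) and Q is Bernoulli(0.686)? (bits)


KL = p*log2(p/q) + (1-p)*log2((1-p)/(1-q)) = 0.291*log2(0.291/0.686) + 0.709*log2(0.709/0.314) = 0.4731

0.4731 bits


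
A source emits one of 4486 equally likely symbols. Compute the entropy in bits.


H = log2(n) = log2(4486) = 12.1312

12.1312 bits


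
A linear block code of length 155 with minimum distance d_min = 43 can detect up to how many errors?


Detection capability = d_min - 1 = 43 - 1 = 42

42 errors


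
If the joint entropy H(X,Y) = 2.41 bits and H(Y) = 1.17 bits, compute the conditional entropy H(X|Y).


H(X|Y) = H(X,Y) - H(Y) = 2.41 - 1.17 = 1.24

1.24 bits


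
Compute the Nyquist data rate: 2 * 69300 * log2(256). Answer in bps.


Rate = 2 * B * log2(M) = 2 * 69300 * 8.0 = 1108800.0

1108800.0 bps


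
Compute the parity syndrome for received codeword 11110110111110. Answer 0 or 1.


Syndrome = XOR of all bits = 1 XOR 1 XOR 1 XOR 1 XOR 0 XOR 1 XOR 1 XOR 0 XOR 1 XOR 1 XOR 1 XOR 1 XOR 1 XOR 0 = 1

1


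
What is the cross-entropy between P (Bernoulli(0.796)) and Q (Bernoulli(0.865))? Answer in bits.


H(P,Q) = -p*log2(q) - (1-p)*log2(1-q). -0.796*log2(0.865) = 0.166545; -0.204*log2(0.135) = 0.589350. H(P,Q) = 0.166545 + 0.589350 = 0.7559

0.7559 bits


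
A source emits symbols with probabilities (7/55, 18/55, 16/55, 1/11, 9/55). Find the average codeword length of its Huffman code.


Huffman construction (repeatedly merge the two least-probable nodes; each merge adds 1 bit to every symbol beneath it): 1/11 + 7/55 = 12/55; 9/55 + 12/55 = 21/55; 16/55 + 18/55 = 34/55; 21/55 + 34/55 = 1. Resulting codeword lengths (in the order the probabilities were given): (3, 2, 2, 3, 2). L_avg = sum(p_i * l_i) = 7/55*3 + 18/55*2 + 16/55*2 + 1/11*3 + 9/55*2 = 122/55 = 2.2182

2.2182 bits


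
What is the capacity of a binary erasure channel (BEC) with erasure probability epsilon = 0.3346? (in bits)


C = 1 - epsilon = 1 - 0.3346 = 0.6654

0.6654 bits


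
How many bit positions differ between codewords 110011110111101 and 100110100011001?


Count differing positions: . ^ . ^ . ^ . ^ . ^ . . ^ . . = 6 differences

6


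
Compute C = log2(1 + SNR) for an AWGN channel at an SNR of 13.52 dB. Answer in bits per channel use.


SNR_linear = 10^(13.52/10) = 22.4905; C = log2(1 + SNR_linear) = log2(1 + 22.4905) = 4.554

4.554 bits/channel use


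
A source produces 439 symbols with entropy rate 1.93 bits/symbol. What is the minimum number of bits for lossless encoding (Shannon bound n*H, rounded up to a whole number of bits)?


Minimum bits >= n * H = 439 * 1.93 = 847.27, rounded up to a whole number of bits = 848

848 bits


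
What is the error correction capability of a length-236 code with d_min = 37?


Correction capability = floor((d-1)/2) = floor((37-1)/2) = 18

18 errors


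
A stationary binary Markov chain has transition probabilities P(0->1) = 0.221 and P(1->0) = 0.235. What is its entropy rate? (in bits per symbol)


Stationary distribution: pi_0 = p10/(p01+p10) = 0.5154, pi_1 = 0.4846. Entropy rate H' = pi_0*H(p01) + pi_1*H(p10) = 0.5154*0.762 + 0.4846*0.7866 = 0.7739

0.7739 bits/symbol


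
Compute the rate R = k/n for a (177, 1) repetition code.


Rate = k/n = 1/177

1/177


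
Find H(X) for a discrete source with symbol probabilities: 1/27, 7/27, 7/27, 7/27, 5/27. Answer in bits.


H = -sum(p_i * log2(p_i)). Terms: -(1/27)*log2(1/27) = 0.176107; -(7/27)*log2(7/27) = 0.504916; -(7/27)*log2(7/27) = 0.504916; -(7/27)*log2(7/27) = 0.504916; -(5/27)*log2(5/27) = 0.450548. H = 0.176107 + 0.504916 + 0.504916 + 0.504916 + 0.450548 = 2.1414

2.1414 bits


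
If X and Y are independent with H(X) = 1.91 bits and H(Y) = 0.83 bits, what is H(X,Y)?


For independent variables, H(X,Y) = H(X) + H(Y) = 1.91 + 0.83 = 2.74

2.74 bits


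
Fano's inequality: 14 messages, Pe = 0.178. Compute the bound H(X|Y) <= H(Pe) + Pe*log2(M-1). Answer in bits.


H(Pe) = -Pe*log2(Pe) - (1-Pe)*log2(1-Pe) = -0.178*log2(0.178) - 0.822*log2(0.822) = 0.443229 + 0.232453 = 0.6757. Pe*log2(M-1) = 0.178*log2(13) = 0.658678. Bound = H(Pe) + Pe*log2(M-1) = 0.443229 + 0.232453 + 0.658678 = 1.3344

1.3344 bits


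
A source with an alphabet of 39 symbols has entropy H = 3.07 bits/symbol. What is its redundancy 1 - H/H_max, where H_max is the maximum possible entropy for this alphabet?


H_max = log2(K) = log2(39) = 5.2854 bits/symbol. Redundancy = 1 - H/H_max = 1 - 3.07/5.2854 = 1 - 0.5808 = 0.4192

0.4192


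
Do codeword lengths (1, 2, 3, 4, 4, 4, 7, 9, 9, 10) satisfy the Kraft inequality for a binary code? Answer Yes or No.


Kraft sum = sum(2^(-l_i)) = 1.0752, need <= 1. Result: violated (a binary prefix-free code with these lengths cannot exist)

No


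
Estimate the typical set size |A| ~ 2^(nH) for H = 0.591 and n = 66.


log2|A_typical| = nH = 66 * 0.591 = 39.006, so |A_typical| ~ 2^39.006 = 5.520e+11

5.520e+11


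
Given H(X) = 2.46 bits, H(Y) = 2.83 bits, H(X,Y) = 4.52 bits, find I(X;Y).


I(X;Y) = H(X) + H(Y) - H(X,Y) = 2.46 + 2.83 - 4.52 = 0.77

0.77 bits


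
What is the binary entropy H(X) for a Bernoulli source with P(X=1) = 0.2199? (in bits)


H = -p*log2(p) - (1-p)*log2(1-p). -0.2199*log2(0.2199) = 0.480499; -0.7801*log2(0.7801) = 0.279486. H = 0.480499 + 0.279486 = 0.76

0.76 bits


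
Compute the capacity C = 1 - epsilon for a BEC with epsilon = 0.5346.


C = 1 - epsilon = 1 - 0.5346 = 0.4654

0.4654 bits


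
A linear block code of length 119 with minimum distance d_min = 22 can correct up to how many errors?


Correction capability = floor((d-1)/2) = floor((22-1)/2) = 10

10 errors


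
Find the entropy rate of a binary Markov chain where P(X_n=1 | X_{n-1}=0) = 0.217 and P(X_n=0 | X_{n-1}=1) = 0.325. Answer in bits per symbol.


Stationary distribution: pi_0 = p10/(p01+p10) = 0.5996, pi_1 = 0.4004. Entropy rate H' = pi_0*H(p01) + pi_1*H(p10) = 0.5996*0.7547 + 0.4004*0.9097 = 0.8167

0.8167 bits/symbol


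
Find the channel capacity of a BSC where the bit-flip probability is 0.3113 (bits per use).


H(p) = -p*log2(p) - (1-p)*log2(1-p) = -0.3113*log2(0.3113) - 0.6887*log2(0.6887) = 0.524112 + 0.370557 = 0.8947. C = 1 - H(p) = 1 - 0.8947 = 0.1053

0.1053 bits


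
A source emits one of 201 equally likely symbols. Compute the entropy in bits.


H = log2(n) = log2(201) = 7.6511

7.6511 bits


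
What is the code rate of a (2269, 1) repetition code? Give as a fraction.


Rate = k/n = 1/2269

1/2269


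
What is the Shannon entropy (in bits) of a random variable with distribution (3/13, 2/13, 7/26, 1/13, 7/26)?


H = -sum(p_i * log2(p_i)). Terms: -(3/13)*log2(3/13) = 0.488187; -(2/13)*log2(2/13) = 0.415452; -(7/26)*log2(7/26) = 0.509677; -(1/13)*log2(1/13) = 0.284649; -(7/26)*log2(7/26) = 0.509677. H = 0.488187 + 0.415452 + 0.509677 + 0.284649 + 0.509677 = 2.2076

2.2076 bits


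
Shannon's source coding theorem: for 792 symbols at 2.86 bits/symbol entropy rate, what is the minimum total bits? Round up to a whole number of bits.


Minimum bits >= n * H = 792 * 2.86 = 2265.12, rounded up to a whole number of bits = 2266

2266 bits


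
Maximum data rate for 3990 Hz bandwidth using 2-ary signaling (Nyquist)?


Rate = 2 * B * log2(M) = 2 * 3990 * 1.0 = 7980.0

7980.0 bps


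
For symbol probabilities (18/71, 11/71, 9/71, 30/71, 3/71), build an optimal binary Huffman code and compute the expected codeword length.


Huffman construction (repeatedly merge the two least-probable nodes; each merge adds 1 bit to every symbol beneath it): 3/71 + 9/71 = 12/71; 11/71 + 12/71 = 23/71; 18/71 + 23/71 = 41/71; 30/71 + 41/71 = 1. Resulting codeword lengths (in the order the probabilities were given): (2, 3, 4, 1, 4). L_avg = sum(p_i * l_i) = 18/71*2 + 11/71*3 + 9/71*4 + 30/71*1 + 3/71*4 = 147/71 = 2.0704

2.0704 bits


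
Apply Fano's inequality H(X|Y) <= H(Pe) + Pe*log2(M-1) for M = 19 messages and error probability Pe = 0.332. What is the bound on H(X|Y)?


H(Pe) = -Pe*log2(Pe) - (1-Pe)*log2(1-Pe) = -0.332*log2(0.332) - 0.668*log2(0.668) = 0.528127 + 0.388829 = 0.917. Pe*log2(M-1) = 0.332*log2(18) = 1.384415. Bound = H(Pe) + Pe*log2(M-1) = 0.528127 + 0.388829 + 1.384415 = 2.3014

2.3014 bits


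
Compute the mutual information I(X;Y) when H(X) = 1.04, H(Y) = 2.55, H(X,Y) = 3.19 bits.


I(X;Y) = H(X) + H(Y) - H(X,Y) = 1.04 + 2.55 - 3.19 = 0.4

0.4 bits


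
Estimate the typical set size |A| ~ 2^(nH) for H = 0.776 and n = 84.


log2|A_typical| = nH = 84 * 0.776 = 65.184, so |A_typical| ~ 2^65.184 = 4.191e+19

4.191e+19


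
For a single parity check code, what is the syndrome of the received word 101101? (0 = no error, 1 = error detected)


Syndrome = XOR of all bits = 1 XOR 0 XOR 1 XOR 1 XOR 0 XOR 1 = 0

0


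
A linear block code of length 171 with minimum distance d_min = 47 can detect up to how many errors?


Detection capability = d_min - 1 = 47 - 1 = 46

46 errors


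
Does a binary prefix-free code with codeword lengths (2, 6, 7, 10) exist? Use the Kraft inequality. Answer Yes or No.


Kraft sum = sum(2^(-l_i)) = 0.2744, need <= 1. Result: satisfied (a binary prefix-free code with these lengths exists)

Yes


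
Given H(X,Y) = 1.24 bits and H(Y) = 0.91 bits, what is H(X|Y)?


H(X|Y) = H(X,Y) - H(Y) = 1.24 - 0.91 = 0.33

0.33 bits


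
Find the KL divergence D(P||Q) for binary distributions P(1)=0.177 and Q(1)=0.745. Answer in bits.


KL = p*log2(p/q) + (1-p)*log2((1-p)/(1-q)) = 0.177*log2(0.177/0.745) + 0.823*log2(0.823/0.255) = 1.0242

1.0242 bits


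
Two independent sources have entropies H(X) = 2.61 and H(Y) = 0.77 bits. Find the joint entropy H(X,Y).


For independent variables, H(X,Y) = H(X) + H(Y) = 2.61 + 0.77 = 3.38

3.38 bits


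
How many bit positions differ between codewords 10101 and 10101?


Count differing positions: . . . . . = 0 differences

0


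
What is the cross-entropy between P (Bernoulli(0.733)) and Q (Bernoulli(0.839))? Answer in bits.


H(P,Q) = -p*log2(q) - (1-p)*log2(1-q). -0.733*log2(0.839) = 0.185638; -0.267*log2(0.161) = 0.703510. H(P,Q) = 0.185638 + 0.703510 = 0.8891

0.8891 bits


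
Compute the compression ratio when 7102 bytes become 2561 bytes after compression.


Ratio = original / compressed = 7102 / 2561 = 2.7731

2.7731


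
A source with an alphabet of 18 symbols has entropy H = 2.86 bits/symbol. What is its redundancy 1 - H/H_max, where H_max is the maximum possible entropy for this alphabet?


H_max = log2(K) = log2(18) = 4.1699 bits/symbol. Redundancy = 1 - H/H_max = 1 - 2.86/4.1699 = 1 - 0.6859 = 0.3141

0.3141


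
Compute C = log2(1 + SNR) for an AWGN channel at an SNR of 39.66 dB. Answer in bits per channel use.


SNR_linear = 10^(39.66/10) = 9246.9817; C = log2(1 + SNR_linear) = log2(1 + 9246.9817) = 13.1749

13.1749 bits/channel use


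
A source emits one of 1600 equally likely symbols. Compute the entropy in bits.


H = log2(n) = log2(1600) = 10.6439

10.6439 bits


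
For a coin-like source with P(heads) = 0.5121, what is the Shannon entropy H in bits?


H = -p*log2(p) - (1-p)*log2(1-p). -0.5121*log2(0.5121) = 0.494434; -0.4879*log2(0.4879) = 0.505144. H = 0.494434 + 0.505144 = 0.9996

0.9996 bits


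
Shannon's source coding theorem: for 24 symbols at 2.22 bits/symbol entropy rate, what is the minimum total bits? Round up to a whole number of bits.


Minimum bits >= n * H = 24 * 2.22 = 53.28, rounded up to a whole number of bits = 54

54 bits


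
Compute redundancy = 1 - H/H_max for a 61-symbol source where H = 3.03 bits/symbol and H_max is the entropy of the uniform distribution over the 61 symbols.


H_max = log2(K) = log2(61) = 5.9307 bits/symbol. Redundancy = 1 - H/H_max = 1 - 3.03/5.9307 = 1 - 0.5109 = 0.4891

0.4891


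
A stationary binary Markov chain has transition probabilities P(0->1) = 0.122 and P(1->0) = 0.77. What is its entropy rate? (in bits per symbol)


Stationary distribution: pi_0 = p10/(p01+p10) = 0.8632, pi_1 = 0.1368. Entropy rate H' = pi_0*H(p01) + pi_1*H(p10) = 0.8632*0.5351 + 0.1368*0.778 = 0.5683

0.5683 bits/symbol


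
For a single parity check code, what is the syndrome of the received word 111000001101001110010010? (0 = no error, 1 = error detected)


Syndrome = XOR of all bits = 1 XOR 1 XOR 1 XOR 0 XOR 0 XOR 0 XOR 0 XOR 0 XOR 1 XOR 1 XOR 0 XOR 1 XOR 0 XOR 0 XOR 1 XOR 1 XOR 1 XOR 0 XOR 0 XOR 1 XOR 0 XOR 0 XOR 1 XOR 0 = 1

1


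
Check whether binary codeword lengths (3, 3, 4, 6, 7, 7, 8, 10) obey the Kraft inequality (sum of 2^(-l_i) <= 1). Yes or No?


Kraft sum = sum(2^(-l_i)) = 0.3486, need <= 1. Result: satisfied (a binary prefix-free code with these lengths exists)

Yes


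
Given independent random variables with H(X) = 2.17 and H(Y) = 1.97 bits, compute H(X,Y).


For independent variables, H(X,Y) = H(X) + H(Y) = 2.17 + 1.97 = 4.14

4.14 bits


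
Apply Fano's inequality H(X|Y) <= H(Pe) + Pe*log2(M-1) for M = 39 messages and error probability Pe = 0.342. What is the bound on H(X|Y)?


H(Pe) = -Pe*log2(Pe) - (1-Pe)*log2(1-Pe) = -0.342*log2(0.342) - 0.658*log2(0.658) = 0.529393 + 0.397327 = 0.9267. Pe*log2(M-1) = 0.342*log2(38) = 1.794791. Bound = H(Pe) + Pe*log2(M-1) = 0.529393 + 0.397327 + 1.794791 = 2.7215

2.7215 bits


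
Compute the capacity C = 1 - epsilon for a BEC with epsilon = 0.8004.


C = 1 - epsilon = 1 - 0.8004 = 0.1996

0.1996 bits


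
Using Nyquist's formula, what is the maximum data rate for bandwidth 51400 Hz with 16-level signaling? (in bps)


Rate = 2 * B * log2(M) = 2 * 51400 * 4.0 = 411200.0

411200.0 bps


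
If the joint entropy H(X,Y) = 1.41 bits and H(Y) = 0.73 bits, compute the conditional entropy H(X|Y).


H(X|Y) = H(X,Y) - H(Y) = 1.41 - 0.73 = 0.68

0.68 bits


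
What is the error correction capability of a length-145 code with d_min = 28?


Correction capability = floor((d-1)/2) = floor((28-1)/2) = 13

13 errors


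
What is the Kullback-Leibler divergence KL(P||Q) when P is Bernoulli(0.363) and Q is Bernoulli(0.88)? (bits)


KL = p*log2(p/q) + (1-p)*log2((1-p)/(1-q)) = 0.363*log2(0.363/0.88) + 0.637*log2(0.637/0.12) = 1.0703

1.0703 bits


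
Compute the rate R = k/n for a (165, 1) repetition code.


Rate = k/n = 1/165

1/165


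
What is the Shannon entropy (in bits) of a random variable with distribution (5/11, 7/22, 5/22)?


H = -sum(p_i * log2(p_i)). Terms: -(5/11)*log2(5/11) = 0.517047; -(7/22)*log2(7/22) = 0.525661; -(5/22)*log2(5/22) = 0.485796. H = 0.517047 + 0.525661 + 0.485796 = 1.5285

1.5285 bits


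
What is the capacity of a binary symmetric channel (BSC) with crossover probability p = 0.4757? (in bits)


H(p) = -p*log2(p) - (1-p)*log2(1-p) = -0.4757*log2(0.4757) - 0.5243*log2(0.5243) = 0.509891 + 0.488404 = 0.9983. C = 1 - H(p) = 1 - 0.9983 = 0.0017

0.0017 bits


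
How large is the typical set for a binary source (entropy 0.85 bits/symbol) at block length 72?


log2|A_typical| = nH = 72 * 0.85 = 61.2, so |A_typical| ~ 2^61.2 = 2.649e+18

2.649e+18


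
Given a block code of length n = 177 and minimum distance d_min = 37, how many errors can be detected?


Detection capability = d_min - 1 = 37 - 1 = 36

36 errors


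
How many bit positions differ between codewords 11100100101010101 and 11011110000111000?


Count differing positions: . . ^ ^ ^ . ^ . ^ . ^ ^ . ^ ^ . ^ = 10 differences

10


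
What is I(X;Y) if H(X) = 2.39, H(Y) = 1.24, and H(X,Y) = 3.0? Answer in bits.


I(X;Y) = H(X) + H(Y) - H(X,Y) = 2.39 + 1.24 - 3.0 = 0.63

0.63 bits


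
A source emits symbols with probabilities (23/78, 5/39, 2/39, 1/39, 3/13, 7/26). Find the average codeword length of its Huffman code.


Huffman construction (repeatedly merge the two least-probable nodes; each merge adds 1 bit to every symbol beneath it): 1/39 + 2/39 = 1/13; 1/13 + 5/39 = 8/39; 8/39 + 3/13 = 17/39; 7/26 + 23/78 = 22/39; 17/39 + 22/39 = 1. Resulting codeword lengths (in the order the probabilities were given): (2, 3, 4, 4, 2, 2). L_avg = sum(p_i * l_i) = 23/78*2 + 5/39*3 + 2/39*4 + 1/39*4 + 3/13*2 + 7/26*2 = 89/39 = 2.2821

2.2821 bits


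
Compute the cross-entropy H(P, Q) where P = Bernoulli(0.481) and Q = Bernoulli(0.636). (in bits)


H(P,Q) = -p*log2(q) - (1-p)*log2(1-q). -0.481*log2(0.636) = 0.314046; -0.519*log2(0.364) = 0.756697. H(P,Q) = 0.314046 + 0.756697 = 1.0707

1.0707 bits


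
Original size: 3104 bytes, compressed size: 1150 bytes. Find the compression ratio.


Ratio = original / compressed = 3104 / 1150 = 2.6991

2.6991


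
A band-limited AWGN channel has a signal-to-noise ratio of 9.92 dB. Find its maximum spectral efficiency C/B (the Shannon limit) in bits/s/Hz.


SNR_linear = 10^(9.92/10) = 9.8175; C/B = log2(1 + SNR_linear) = log2(1 + 9.8175) = 3.4353

3.4353 bits/s/Hz


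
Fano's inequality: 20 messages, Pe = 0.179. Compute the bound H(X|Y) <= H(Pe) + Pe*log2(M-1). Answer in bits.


H(Pe) = -Pe*log2(Pe) - (1-Pe)*log2(1-Pe) = -0.179*log2(0.179) - 0.821*log2(0.821) = 0.444272 + 0.233612 = 0.6779. Pe*log2(M-1) = 0.179*log2(19) = 0.760379. Bound = H(Pe) + Pe*log2(M-1) = 0.444272 + 0.233612 + 0.760379 = 1.4383

1.4383 bits


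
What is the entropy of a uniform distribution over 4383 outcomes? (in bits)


H = log2(n) = log2(4383) = 12.0977

12.0977 bits


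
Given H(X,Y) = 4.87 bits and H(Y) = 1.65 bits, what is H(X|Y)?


H(X|Y) = H(X,Y) - H(Y) = 4.87 - 1.65 = 3.22

3.22 bits


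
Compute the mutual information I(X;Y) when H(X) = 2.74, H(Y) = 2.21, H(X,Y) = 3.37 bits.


I(X;Y) = H(X) + H(Y) - H(X,Y) = 2.74 + 2.21 - 3.37 = 1.58

1.58 bits


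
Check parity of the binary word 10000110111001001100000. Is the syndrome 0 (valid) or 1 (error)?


Syndrome = XOR of all bits = 1 XOR 0 XOR 0 XOR 0 XOR 0 XOR 1 XOR 1 XOR 0 XOR 1 XOR 1 XOR 1 XOR 0 XOR 0 XOR 1 XOR 0 XOR 0 XOR 1 XOR 1 XOR 0 XOR 0 XOR 0 XOR 0 XOR 0 = 1

1


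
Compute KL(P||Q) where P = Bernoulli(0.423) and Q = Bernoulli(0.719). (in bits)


KL = p*log2(p/q) + (1-p)*log2((1-p)/(1-q)) = 0.423*log2(0.423/0.719) + 0.577*log2(0.577/0.281) = 0.2752

0.2752 bits


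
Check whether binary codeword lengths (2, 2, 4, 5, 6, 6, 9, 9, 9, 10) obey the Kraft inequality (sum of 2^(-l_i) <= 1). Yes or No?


Kraft sum = sum(2^(-l_i)) = 0.6318, need <= 1. Result: satisfied (a binary prefix-free code with these lengths exists)

Yes


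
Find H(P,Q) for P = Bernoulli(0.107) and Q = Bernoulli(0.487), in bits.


H(P,Q) = -p*log2(q) - (1-p)*log2(1-q). -0.107*log2(0.487) = 0.111067; -0.893*log2(0.513) = 0.859932. H(P,Q) = 0.111067 + 0.859932 = 0.971

0.971 bits


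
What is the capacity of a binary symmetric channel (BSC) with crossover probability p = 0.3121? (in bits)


H(p) = -p*log2(p) - (1-p)*log2(1-p) = -0.3121*log2(0.3121) - 0.6879*log2(0.6879) = 0.524303 + 0.371280 = 0.8956. C = 1 - H(p) = 1 - 0.8956 = 0.1044

0.1044 bits


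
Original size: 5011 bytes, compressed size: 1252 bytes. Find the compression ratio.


Ratio = original / compressed = 5011 / 1252 = 4.0024

4.0024


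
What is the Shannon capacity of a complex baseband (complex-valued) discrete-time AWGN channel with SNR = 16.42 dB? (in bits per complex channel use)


SNR_linear = 10^(16.42/10) = 43.8531; C = log2(1 + SNR_linear) = log2(1 + 43.8531) = 5.4871

5.4871 bits/channel use


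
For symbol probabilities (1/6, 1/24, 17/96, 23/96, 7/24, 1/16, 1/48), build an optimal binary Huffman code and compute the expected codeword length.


Huffman construction (repeatedly merge the two least-probable nodes; each merge adds 1 bit to every symbol beneath it): 1/48 + 1/24 = 1/16; 1/16 + 1/16 = 1/8; 1/8 + 1/6 = 7/24; 17/96 + 23/96 = 5/12; 7/24 + 7/24 = 7/12; 5/12 + 7/12 = 1. Resulting codeword lengths (in the order the probabilities were given): (3, 5, 2, 2, 2, 4, 5). L_avg = sum(p_i * l_i) = 1/6*3 + 1/24*5 + 17/96*2 + 23/96*2 + 7/24*2 + 1/16*4 + 1/48*5 = 119/48 = 2.4792

2.4792 bits


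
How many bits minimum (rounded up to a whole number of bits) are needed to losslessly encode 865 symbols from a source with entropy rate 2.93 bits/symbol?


Minimum bits >= n * H = 865 * 2.93 = 2534.45, rounded up to a whole number of bits = 2535

2535 bits


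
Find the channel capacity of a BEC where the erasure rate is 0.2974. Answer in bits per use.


C = 1 - epsilon = 1 - 0.2974 = 0.7026

0.7026 bits


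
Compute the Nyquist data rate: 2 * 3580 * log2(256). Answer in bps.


Rate = 2 * B * log2(M) = 2 * 3580 * 8.0 = 57280.0

57280.0 bps


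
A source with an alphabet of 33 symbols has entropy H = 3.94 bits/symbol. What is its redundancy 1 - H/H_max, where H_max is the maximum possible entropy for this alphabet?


H_max = log2(K) = log2(33) = 5.0444 bits/symbol. Redundancy = 1 - H/H_max = 1 - 3.94/5.0444 = 1 - 0.7811 = 0.2189

0.2189


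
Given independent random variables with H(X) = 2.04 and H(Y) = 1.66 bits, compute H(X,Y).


For independent variables, H(X,Y) = H(X) + H(Y) = 2.04 + 1.66 = 3.7

3.7 bits


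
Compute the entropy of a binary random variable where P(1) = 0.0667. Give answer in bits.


H = -p*log2(p) - (1-p)*log2(1-p). -0.0667*log2(0.0667) = 0.260542; -0.9333*log2(0.9333) = 0.092945. H = 0.260542 + 0.092945 = 0.3535

0.3535 bits


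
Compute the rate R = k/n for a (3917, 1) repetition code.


Rate = k/n = 1/3917

1/3917


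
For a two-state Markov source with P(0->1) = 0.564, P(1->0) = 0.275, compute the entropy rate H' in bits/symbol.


Stationary distribution: pi_0 = p10/(p01+p10) = 0.3278, pi_1 = 0.6722. Entropy rate H' = pi_0*H(p01) + pi_1*H(p10) = 0.3278*0.9881 + 0.6722*0.8485 = 0.8943

0.8943 bits/symbol


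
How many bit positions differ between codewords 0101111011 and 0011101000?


Count differing positions: . ^ ^ . . ^ . . ^ ^ = 5 differences

5


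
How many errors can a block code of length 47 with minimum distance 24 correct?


Correction capability = floor((d-1)/2) = floor((24-1)/2) = 11

11 errors


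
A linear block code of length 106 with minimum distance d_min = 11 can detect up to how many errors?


Detection capability = d_min - 1 = 11 - 1 = 10

10 errors


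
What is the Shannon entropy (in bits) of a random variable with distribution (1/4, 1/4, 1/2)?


H = -sum(p_i * log2(p_i)). Terms: -(1/4)*log2(1/4) = 0.500000; -(1/4)*log2(1/4) = 0.500000; -(1/2)*log2(1/2) = 0.500000. H = 0.500000 + 0.500000 + 0.500000 = 1.5

1.5 bits


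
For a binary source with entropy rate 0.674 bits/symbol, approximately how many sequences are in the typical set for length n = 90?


log2|A_typical| = nH = 90 * 0.674 = 60.66, so |A_typical| ~ 2^60.66 = 1.822e+18

1.822e+18


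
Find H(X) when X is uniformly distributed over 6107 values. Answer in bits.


H = log2(n) = log2(6107) = 12.5762

12.5762 bits


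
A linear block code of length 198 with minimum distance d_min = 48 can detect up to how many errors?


Detection capability = d_min - 1 = 48 - 1 = 47

47 errors


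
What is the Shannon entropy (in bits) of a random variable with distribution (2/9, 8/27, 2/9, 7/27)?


H = -sum(p_i * log2(p_i)). Terms: -(2/9)*log2(2/9) = 0.482206; -(8/27)*log2(8/27) = 0.519967; -(2/9)*log2(2/9) = 0.482206; -(7/27)*log2(7/27) = 0.504916. H = 0.482206 + 0.519967 + 0.482206 + 0.504916 = 1.9893

1.9893 bits


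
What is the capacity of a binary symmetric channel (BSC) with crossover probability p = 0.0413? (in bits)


H(p) = -p*log2(p) - (1-p)*log2(1-p) = -0.0413*log2(0.0413) - 0.9587*log2(0.9587) = 0.189886 + 0.058336 = 0.2482. C = 1 - H(p) = 1 - 0.2482 = 0.7518

0.7518 bits


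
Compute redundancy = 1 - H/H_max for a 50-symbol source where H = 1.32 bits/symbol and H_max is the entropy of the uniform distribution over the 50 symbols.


H_max = log2(K) = log2(50) = 5.6439 bits/symbol. Redundancy = 1 - H/H_max = 1 - 1.32/5.6439 = 1 - 0.2339 = 0.7661

0.7661


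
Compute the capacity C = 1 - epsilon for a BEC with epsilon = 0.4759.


C = 1 - epsilon = 1 - 0.4759 = 0.5241

0.5241 bits


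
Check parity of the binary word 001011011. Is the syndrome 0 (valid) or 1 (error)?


Syndrome = XOR of all bits = 0 XOR 0 XOR 1 XOR 0 XOR 1 XOR 1 XOR 0 XOR 1 XOR 1 = 1

1


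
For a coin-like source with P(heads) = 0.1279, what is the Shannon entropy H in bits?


H = -p*log2(p) - (1-p)*log2(1-p). -0.1279*log2(0.1279) = 0.379468; -0.8721*log2(0.8721) = 0.172183. H = 0.379468 + 0.172183 = 0.5517

0.5517 bits


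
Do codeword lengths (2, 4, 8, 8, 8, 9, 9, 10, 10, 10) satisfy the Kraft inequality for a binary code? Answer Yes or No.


Kraft sum = sum(2^(-l_i)) = 0.3311, need <= 1. Result: satisfied (a binary prefix-free code with these lengths exists)

Yes


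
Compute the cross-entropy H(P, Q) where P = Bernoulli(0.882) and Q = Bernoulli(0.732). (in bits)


H(P,Q) = -p*log2(q) - (1-p)*log2(1-q). -0.882*log2(0.732) = 0.396974; -0.118*log2(0.268) = 0.224164. H(P,Q) = 0.396974 + 0.224164 = 0.6211

0.6211 bits


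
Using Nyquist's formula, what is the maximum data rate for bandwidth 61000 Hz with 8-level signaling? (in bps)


Rate = 2 * B * log2(M) = 2 * 61000 * 3.0 = 366000.0

366000.0 bps


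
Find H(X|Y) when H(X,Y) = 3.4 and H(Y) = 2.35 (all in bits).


H(X|Y) = H(X,Y) - H(Y) = 3.4 - 2.35 = 1.05

1.05 bits


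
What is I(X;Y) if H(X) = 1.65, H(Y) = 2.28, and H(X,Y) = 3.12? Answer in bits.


I(X;Y) = H(X) + H(Y) - H(X,Y) = 1.65 + 2.28 - 3.12 = 0.81

0.81 bits


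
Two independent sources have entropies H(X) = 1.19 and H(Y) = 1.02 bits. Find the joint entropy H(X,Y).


For independent variables, H(X,Y) = H(X) + H(Y) = 1.19 + 1.02 = 2.21

2.21 bits


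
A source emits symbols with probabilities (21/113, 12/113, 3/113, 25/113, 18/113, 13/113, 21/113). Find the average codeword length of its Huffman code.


Huffman construction (repeatedly merge the two least-probable nodes; each merge adds 1 bit to every symbol beneath it): 3/113 + 12/113 = 15/113; 13/113 + 15/113 = 28/113; 18/113 + 21/113 = 39/113; 21/113 + 25/113 = 46/113; 28/113 + 39/113 = 67/113; 46/113 + 67/113 = 1. Resulting codeword lengths (in the order the probabilities were given): (3, 4, 4, 2, 3, 3, 2). L_avg = sum(p_i * l_i) = 21/113*3 + 12/113*4 + 3/113*4 + 25/113*2 + 18/113*3 + 13/113*3 + 21/113*2 = 308/113 = 2.7257

2.7257 bits


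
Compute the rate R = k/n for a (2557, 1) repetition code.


Rate = k/n = 1/2557

1/2557


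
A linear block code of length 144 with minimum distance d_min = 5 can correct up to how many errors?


Correction capability = floor((d-1)/2) = floor((5-1)/2) = 2

2 errors


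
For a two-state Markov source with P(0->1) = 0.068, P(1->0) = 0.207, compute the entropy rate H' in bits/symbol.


Stationary distribution: pi_0 = p10/(p01+p10) = 0.7527, pi_1 = 0.2473. Entropy rate H' = pi_0*H(p01) + pi_1*H(p10) = 0.7527*0.3584 + 0.2473*0.7357 = 0.4517

0.4517 bits/symbol


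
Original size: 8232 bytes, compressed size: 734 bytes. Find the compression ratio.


Ratio = original / compressed = 8232 / 734 = 11.2153

11.2153


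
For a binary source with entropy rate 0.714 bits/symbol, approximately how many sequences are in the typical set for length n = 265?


log2|A_typical| = nH = 265 * 0.714 = 189.21, so |A_typical| ~ 2^189.21 = 9.076e+56

9.076e+56


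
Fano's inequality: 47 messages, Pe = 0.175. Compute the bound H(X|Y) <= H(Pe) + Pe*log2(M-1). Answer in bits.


H(Pe) = -Pe*log2(Pe) - (1-Pe)*log2(1-Pe) = -0.175*log2(0.175) - 0.825*log2(0.825) = 0.440050 + 0.228966 = 0.669. Pe*log2(M-1) = 0.175*log2(46) = 0.966623. Bound = H(Pe) + Pe*log2(M-1) = 0.440050 + 0.228966 + 0.966623 = 1.6356

1.6356 bits


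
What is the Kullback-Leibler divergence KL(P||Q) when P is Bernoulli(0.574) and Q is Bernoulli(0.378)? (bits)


KL = p*log2(p/q) + (1-p)*log2((1-p)/(1-q)) = 0.574*log2(0.574/0.378) + 0.426*log2(0.426/0.622) = 0.1133

0.1133 bits


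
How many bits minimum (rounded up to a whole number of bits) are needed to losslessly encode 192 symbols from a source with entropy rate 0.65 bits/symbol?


Minimum bits >= n * H = 192 * 0.65 = 124.8, rounded up to a whole number of bits = 125

125 bits


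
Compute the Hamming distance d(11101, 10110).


Count differing positions: . ^ . ^ ^ = 3 differences

3


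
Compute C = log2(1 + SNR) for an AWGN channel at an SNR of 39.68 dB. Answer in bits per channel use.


SNR_linear = 10^(39.68/10) = 9289.6639; C = log2(1 + SNR_linear) = log2(1 + 9289.6639) = 13.1816

13.1816 bits/channel use


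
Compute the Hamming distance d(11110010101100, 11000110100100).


Count differing positions: . . ^ ^ . ^ . . . . ^ . . . = 4 differences

4


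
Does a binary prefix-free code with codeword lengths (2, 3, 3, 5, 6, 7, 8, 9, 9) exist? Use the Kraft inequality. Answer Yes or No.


Kraft sum = sum(2^(-l_i)) = 0.5625, need <= 1. Result: satisfied (a binary prefix-free code with these lengths exists)

Yes


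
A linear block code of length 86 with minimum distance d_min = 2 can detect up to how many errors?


Detection capability = d_min - 1 = 2 - 1 = 1

1 errors


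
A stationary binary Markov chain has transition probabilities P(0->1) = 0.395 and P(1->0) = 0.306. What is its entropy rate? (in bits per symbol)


Stationary distribution: pi_0 = p10/(p01+p10) = 0.4365, pi_1 = 0.5635. Entropy rate H' = pi_0*H(p01) + pi_1*H(p10) = 0.4365*0.968 + 0.5635*0.8885 = 0.9232

0.9232 bits/symbol


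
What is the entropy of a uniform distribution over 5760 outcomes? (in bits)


H = log2(n) = log2(5760) = 12.4919

12.4919 bits


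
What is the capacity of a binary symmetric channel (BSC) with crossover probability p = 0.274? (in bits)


H(p) = -p*log2(p) - (1-p)*log2(1-p) = -0.274*log2(0.274) - 0.726*log2(0.726) = 0.511764 + 0.335382 = 0.8471. C = 1 - H(p) = 1 - 0.8471 = 0.1529

0.1529 bits


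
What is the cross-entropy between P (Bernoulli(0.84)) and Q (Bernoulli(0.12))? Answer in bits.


H(P,Q) = -p*log2(q) - (1-p)*log2(1-q). -0.84*log2(0.12) = 2.569471; -0.16*log2(0.88) = 0.029508. H(P,Q) = 2.569471 + 0.029508 = 2.599

2.599 bits


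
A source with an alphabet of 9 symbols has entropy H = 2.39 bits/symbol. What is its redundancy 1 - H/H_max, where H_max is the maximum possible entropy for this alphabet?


H_max = log2(K) = log2(9) = 3.1699 bits/symbol. Redundancy = 1 - H/H_max = 1 - 2.39/3.1699 = 1 - 0.754 = 0.246

0.246


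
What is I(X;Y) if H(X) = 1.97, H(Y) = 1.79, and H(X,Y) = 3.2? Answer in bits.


I(X;Y) = H(X) + H(Y) - H(X,Y) = 1.97 + 1.79 - 3.2 = 0.56

0.56 bits


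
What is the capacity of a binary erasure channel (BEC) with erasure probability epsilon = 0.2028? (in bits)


C = 1 - epsilon = 1 - 0.2028 = 0.7972

0.7972 bits


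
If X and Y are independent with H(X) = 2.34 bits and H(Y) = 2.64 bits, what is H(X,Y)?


For independent variables, H(X,Y) = H(X) + H(Y) = 2.34 + 2.64 = 4.98

4.98 bits


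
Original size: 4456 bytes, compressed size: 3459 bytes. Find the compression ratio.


Ratio = original / compressed = 4456 / 3459 = 1.2882

1.2882


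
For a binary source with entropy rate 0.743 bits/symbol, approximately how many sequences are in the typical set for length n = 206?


log2|A_typical| = nH = 206 * 0.743 = 153.058, so |A_typical| ~ 2^153.058 = 1.189e+46

1.189e+46


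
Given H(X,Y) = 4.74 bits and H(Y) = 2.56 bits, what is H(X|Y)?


H(X|Y) = H(X,Y) - H(Y) = 4.74 - 2.56 = 2.18

2.18 bits


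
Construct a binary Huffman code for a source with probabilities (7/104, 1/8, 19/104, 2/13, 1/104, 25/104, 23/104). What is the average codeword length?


Huffman construction (repeatedly merge the two least-probable nodes; each merge adds 1 bit to every symbol beneath it): 1/104 + 7/104 = 1/13; 1/13 + 1/8 = 21/104; 2/13 + 19/104 = 35/104; 21/104 + 23/104 = 11/26; 25/104 + 35/104 = 15/26; 11/26 + 15/26 = 1. Resulting codeword lengths (in the order the probabilities were given): (4, 3, 3, 3, 4, 2, 2). L_avg = sum(p_i * l_i) = 7/104*4 + 1/8*3 + 19/104*3 + 2/13*3 + 1/104*4 + 25/104*2 + 23/104*2 = 34/13 = 2.6154

2.6154 bits


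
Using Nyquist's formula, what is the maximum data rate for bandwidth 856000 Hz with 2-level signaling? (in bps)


Rate = 2 * B * log2(M) = 2 * 856000 * 1.0 = 1712000.0

1712000.0 bps


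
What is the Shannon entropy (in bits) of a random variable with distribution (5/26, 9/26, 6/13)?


H = -sum(p_i * log2(p_i)). Terms: -(5/26)*log2(5/26) = 0.457406; -(9/26)*log2(9/26) = 0.529794; -(6/13)*log2(6/13) = 0.514836. H = 0.457406 + 0.529794 + 0.514836 = 1.502

1.502 bits


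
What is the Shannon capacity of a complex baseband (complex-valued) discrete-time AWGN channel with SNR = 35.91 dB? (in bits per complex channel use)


SNR_linear = 10^(35.91/10) = 3899.4199; C = log2(1 + SNR_linear) = log2(1 + 3899.4199) = 11.9294

11.9294 bits/channel use


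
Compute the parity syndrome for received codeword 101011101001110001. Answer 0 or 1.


Syndrome = XOR of all bits = 1 XOR 0 XOR 1 XOR 0 XOR 1 XOR 1 XOR 1 XOR 0 XOR 1 XOR 0 XOR 0 XOR 1 XOR 1 XOR 1 XOR 0 XOR 0 XOR 0 XOR 1 = 0

0


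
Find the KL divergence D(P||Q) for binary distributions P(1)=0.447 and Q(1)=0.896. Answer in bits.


KL = p*log2(p/q) + (1-p)*log2((1-p)/(1-q)) = 0.447*log2(0.447/0.896) + 0.553*log2(0.553/0.104) = 0.8847

0.8847 bits


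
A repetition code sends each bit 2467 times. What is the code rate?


Rate = k/n = 1/2467

1/2467


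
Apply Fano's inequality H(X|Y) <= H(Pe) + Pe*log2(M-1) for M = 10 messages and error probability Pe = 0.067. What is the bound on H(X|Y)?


H(Pe) = -Pe*log2(Pe) - (1-Pe)*log2(1-Pe) = -0.067*log2(0.067) - 0.933*log2(0.933) = 0.261280 + 0.093348 = 0.3546. Pe*log2(M-1) = 0.067*log2(9) = 0.212385. Bound = H(Pe) + Pe*log2(M-1) = 0.261280 + 0.093348 + 0.212385 = 0.567

0.567 bits


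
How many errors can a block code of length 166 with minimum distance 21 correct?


Correction capability = floor((d-1)/2) = floor((21-1)/2) = 10

10 errors


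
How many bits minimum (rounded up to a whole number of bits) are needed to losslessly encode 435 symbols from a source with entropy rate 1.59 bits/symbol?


Minimum bits >= n * H = 435 * 1.59 = 691.65, rounded up to a whole number of bits = 692

692 bits


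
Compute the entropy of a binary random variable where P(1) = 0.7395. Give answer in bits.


H = -p*log2(p) - (1-p)*log2(1-p). -0.7395*log2(0.7395) = 0.321962; -0.2605*log2(0.2605) = 0.505538. H = 0.321962 + 0.505538 = 0.8275

0.8275 bits


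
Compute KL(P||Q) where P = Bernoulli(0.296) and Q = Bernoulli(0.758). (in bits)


KL = p*log2(p/q) + (1-p)*log2((1-p)/(1-q)) = 0.296*log2(0.296/0.758) + 0.704*log2(0.704/0.242) = 0.683

0.683 bits


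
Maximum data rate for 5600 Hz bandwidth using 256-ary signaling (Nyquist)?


Rate = 2 * B * log2(M) = 2 * 5600 * 8.0 = 89600.0

89600.0 bps


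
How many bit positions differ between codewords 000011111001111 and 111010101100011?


Count differing positions: ^ ^ ^ . . ^ . ^ . ^ . ^ ^ . . = 8 differences

8


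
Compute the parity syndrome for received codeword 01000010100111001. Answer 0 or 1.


Syndrome = XOR of all bits = 0 XOR 1 XOR 0 XOR 0 XOR 0 XOR 0 XOR 1 XOR 0 XOR 1 XOR 0 XOR 0 XOR 1 XOR 1 XOR 1 XOR 0 XOR 0 XOR 1 = 1

1


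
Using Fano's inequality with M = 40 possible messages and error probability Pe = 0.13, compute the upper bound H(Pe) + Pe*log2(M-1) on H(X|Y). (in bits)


H(Pe) = -Pe*log2(Pe) - (1-Pe)*log2(1-Pe) = -0.13*log2(0.13) - 0.87*log2(0.87) = 0.382644 + 0.174794 = 0.5574. Pe*log2(M-1) = 0.13*log2(39) = 0.687102. Bound = H(Pe) + Pe*log2(M-1) = 0.382644 + 0.174794 + 0.687102 = 1.2445

1.2445 bits


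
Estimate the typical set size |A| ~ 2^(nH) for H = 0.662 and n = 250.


log2|A_typical| = nH = 250 * 0.662 = 165.5, so |A_typical| ~ 2^165.5 = 6.614e+49

6.614e+49


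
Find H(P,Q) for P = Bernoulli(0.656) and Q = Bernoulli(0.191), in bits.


H(P,Q) = -p*log2(q) - (1-p)*log2(1-q). -0.656*log2(0.191) = 1.566761; -0.344*log2(0.809) = 0.105191. H(P,Q) = 1.566761 + 0.105191 = 1.672

1.672 bits


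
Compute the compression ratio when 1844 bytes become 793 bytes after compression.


Ratio = original / compressed = 1844 / 793 = 2.3253

2.3253


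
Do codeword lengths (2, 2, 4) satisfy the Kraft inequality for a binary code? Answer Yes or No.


Kraft sum = sum(2^(-l_i)) = 0.5625, need <= 1. Result: satisfied (a binary prefix-free code with these lengths exists)

Yes


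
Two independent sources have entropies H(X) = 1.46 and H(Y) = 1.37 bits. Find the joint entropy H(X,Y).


For independent variables, H(X,Y) = H(X) + H(Y) = 1.46 + 1.37 = 2.83

2.83 bits


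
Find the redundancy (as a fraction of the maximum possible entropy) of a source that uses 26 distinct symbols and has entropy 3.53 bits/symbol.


H_max = log2(K) = log2(26) = 4.7004 bits/symbol. Redundancy = 1 - H/H_max = 1 - 3.53/4.7004 = 1 - 0.751 = 0.249

0.249


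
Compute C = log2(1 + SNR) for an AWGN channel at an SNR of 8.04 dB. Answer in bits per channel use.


SNR_linear = 10^(8.04/10) = 6.368; C = log2(1 + SNR_linear) = log2(1 + 6.368) = 2.8813

2.8813 bits/channel use


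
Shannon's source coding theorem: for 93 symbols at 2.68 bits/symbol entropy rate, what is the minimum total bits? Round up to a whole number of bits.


Minimum bits >= n * H = 93 * 2.68 = 249.24, rounded up to a whole number of bits = 250

250 bits


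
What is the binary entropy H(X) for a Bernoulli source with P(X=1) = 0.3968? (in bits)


H = -p*log2(p) - (1-p)*log2(1-p). -0.3968*log2(0.3968) = 0.529139; -0.6032*log2(0.6032) = 0.439909. H = 0.529139 + 0.439909 = 0.969

0.969 bits


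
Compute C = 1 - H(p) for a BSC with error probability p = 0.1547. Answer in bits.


H(p) = -p*log2(p) - (1-p)*log2(1-p) = -0.1547*log2(0.1547) - 0.8453*log2(0.8453) = 0.416523 + 0.204955 = 0.6215. C = 1 - H(p) = 1 - 0.6215 = 0.3785

0.3785 bits


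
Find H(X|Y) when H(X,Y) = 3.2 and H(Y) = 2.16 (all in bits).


H(X|Y) = H(X,Y) - H(Y) = 3.2 - 2.16 = 1.04

1.04 bits


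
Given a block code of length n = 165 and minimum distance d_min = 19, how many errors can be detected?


Detection capability = d_min - 1 = 19 - 1 = 18

18 errors


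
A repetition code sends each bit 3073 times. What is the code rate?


Rate = k/n = 1/3073

1/3073


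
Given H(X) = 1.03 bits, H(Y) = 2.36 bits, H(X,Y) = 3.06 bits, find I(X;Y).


I(X;Y) = H(X) + H(Y) - H(X,Y) = 1.03 + 2.36 - 3.06 = 0.33

0.33 bits


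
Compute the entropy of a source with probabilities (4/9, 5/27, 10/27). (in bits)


H = -sum(p_i * log2(p_i)). Terms: -(4/9)*log2(4/9) = 0.519967; -(5/27)*log2(5/27) = 0.450548; -(10/27)*log2(10/27) = 0.530726. H = 0.519967 + 0.450548 + 0.530726 = 1.5012

1.5012 bits


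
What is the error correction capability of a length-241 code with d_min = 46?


Correction capability = floor((d-1)/2) = floor((46-1)/2) = 22

22 errors


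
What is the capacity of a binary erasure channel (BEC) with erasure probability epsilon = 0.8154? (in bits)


C = 1 - epsilon = 1 - 0.8154 = 0.1846

0.1846 bits


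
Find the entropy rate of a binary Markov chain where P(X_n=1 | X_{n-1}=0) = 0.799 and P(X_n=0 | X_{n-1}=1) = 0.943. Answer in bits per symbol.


Stationary distribution: pi_0 = p10/(p01+p10) = 0.5413, pi_1 = 0.4587. Entropy rate H' = pi_0*H(p01) + pi_1*H(p10) = 0.5413*0.7239 + 0.4587*0.3154 = 0.5366

0.5366 bits/symbol
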